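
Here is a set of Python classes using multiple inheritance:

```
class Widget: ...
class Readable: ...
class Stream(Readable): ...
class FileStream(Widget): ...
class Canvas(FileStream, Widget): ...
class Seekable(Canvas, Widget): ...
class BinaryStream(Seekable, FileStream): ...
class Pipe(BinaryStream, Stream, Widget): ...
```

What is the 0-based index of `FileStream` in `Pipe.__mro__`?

4

L[Pipe] = Pipe + merge(L[BinaryStream], L[Stream], L[Widget], [BinaryStream Stream Widget])
  take BinaryStream:  [BinaryStream Seekable Canvas FileStream Widget object] + [Stream Readable object] + [Widget object] + [BinaryStream Stream Widget]
  take Seekable:  [Seekable Canvas FileStream Widget object] + [Stream Readable object] + [Widget object] + [Stream Widget]
  take Canvas:  [Canvas FileStream Widget object] + [Stream Readable object] + [Widget object] + [Stream Widget]
  take FileStream:  [FileStream Widget object] + [Stream Readable object] + [Widget object] + [Stream Widget]
  take Stream:  [Widget object] + [Stream Readable object] + [Widget object] + [Stream Widget]
  take Widget:  [Widget object] + [Readable object] + [Widget object] + [Widget]
  take Readable:  [object] + [Readable object] + [object]
  take object:  [object] + [object] + [object]
MRO: Pipe BinaryStream Seekable Canvas FileStream Stream Widget Readable object
FileStream sits at index 4.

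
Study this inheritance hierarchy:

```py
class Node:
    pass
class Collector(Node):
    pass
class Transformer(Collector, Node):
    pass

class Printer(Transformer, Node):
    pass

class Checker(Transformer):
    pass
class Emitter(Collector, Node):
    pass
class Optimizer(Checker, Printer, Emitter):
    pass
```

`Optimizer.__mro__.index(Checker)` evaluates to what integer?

1

L[Optimizer] = Optimizer + merge(L[Checker], L[Printer], L[Emitter], [Checker Printer Emitter])
  take Checker:  [Checker Transformer Collector Node object] + [Printer Transformer Collector Node object] + [Emitter Collector Node object] + [Checker Printer Emitter]
  take Printer:  [Transformer Collector Node object] + [Printer Transformer Collector Node object] + [Emitter Collector Node object] + [Printer Emitter]
  take Transformer:  [Transformer Collector Node object] + [Transformer Collector Node object] + [Emitter Collector Node object] + [Emitter]
  take Emitter:  [Collector Node object] + [Collector Node object] + [Emitter Collector Node object] + [Emitter]
  take Collector:  [Collector Node object] + [Collector Node object] + [Collector Node object]
  take Node:  [Node object] + [Node object] + [Node object]
  take object:  [object] + [object] + [object]
MRO: Optimizer Checker Printer Transformer Emitter Collector Node object
Checker sits at index 1.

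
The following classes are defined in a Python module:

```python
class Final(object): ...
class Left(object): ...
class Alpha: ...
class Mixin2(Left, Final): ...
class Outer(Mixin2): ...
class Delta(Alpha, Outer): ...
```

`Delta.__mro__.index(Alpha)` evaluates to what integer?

1

L[Delta] = Delta + merge(L[Alpha], L[Outer], [Alpha Outer])
  take Alpha:  [Alpha object] + [Outer Mixin2 Left Final object] + [Alpha Outer]
  take Outer:  [object] + [Outer Mixin2 Left Final object] + [Outer]
  take Mixin2:  [object] + [Mixin2 Left Final object]
  take Left:  [object] + [Left Final object]
  take Final:  [object] + [Final object]
  take object:  [object] + [object]
MRO: Delta Alpha Outer Mixin2 Left Final object
Alpha sits at index 1.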